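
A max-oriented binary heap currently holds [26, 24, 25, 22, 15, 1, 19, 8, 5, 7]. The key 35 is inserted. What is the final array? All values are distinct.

append 35 at index 10 → [26, 24, 25, 22, 15, 1, 19, 8, 5, 7, 35]
35 > parent 15 at index 4, swap → [26, 24, 25, 22, 35, 1, 19, 8, 5, 7, 15]
35 > parent 24 at index 1, swap → [26, 35, 25, 22, 24, 1, 19, 8, 5, 7, 15]
35 > parent 26 at index 0, swap → [35, 26, 25, 22, 24, 1, 19, 8, 5, 7, 15]

[35, 26, 25, 22, 24, 1, 19, 8, 5, 7, 15]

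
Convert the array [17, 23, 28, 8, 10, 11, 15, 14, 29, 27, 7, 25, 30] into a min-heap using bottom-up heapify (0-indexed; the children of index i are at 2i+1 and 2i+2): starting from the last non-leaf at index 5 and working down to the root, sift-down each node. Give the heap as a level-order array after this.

sift down from index 5: already satisfies heap property
sift down from index 4:
  10 vs smaller child 7 at index 10, swap → [17, 23, 28, 8, 7, 11, 15, 14, 29, 27, 10, 25, 30]
sift down from index 3: already satisfies heap property
sift down from index 2:
  28 vs smaller child 11 at index 5, swap → [17, 23, 11, 8, 7, 28, 15, 14, 29, 27, 10, 25, 30]
  28 vs smaller child 25 at index 11, swap → [17, 23, 11, 8, 7, 25, 15, 14, 29, 27, 10, 28, 30]
sift down from index 1:
  23 vs smaller child 7 at index 4, swap → [17, 7, 11, 8, 23, 25, 15, 14, 29, 27, 10, 28, 30]
  23 vs smaller child 10 at index 10, swap → [17, 7, 11, 8, 10, 25, 15, 14, 29, 27, 23, 28, 30]
sift down from index 0:
  17 vs smaller child 7 at index 1, swap → [7, 17, 11, 8, 10, 25, 15, 14, 29, 27, 23, 28, 30]
  17 vs smaller child 8 at index 3, swap → [7, 8, 11, 17, 10, 25, 15, 14, 29, 27, 23, 28, 30]
  17 vs smaller child 14 at index 7, swap → [7, 8, 11, 14, 10, 25, 15, 17, 29, 27, 23, 28, 30]

[7, 8, 11, 14, 10, 25, 15, 17, 29, 27, 23, 28, 30]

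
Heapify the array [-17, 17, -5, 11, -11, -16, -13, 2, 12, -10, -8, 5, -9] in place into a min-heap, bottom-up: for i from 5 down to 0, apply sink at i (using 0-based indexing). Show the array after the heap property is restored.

sift down from index 5: already satisfies heap property
sift down from index 4: already satisfies heap property
sift down from index 3:
  11 vs smaller child 2 at index 7, swap → [-17, 17, -5, 2, -11, -16, -13, 11, 12, -10, -8, 5, -9]
sift down from index 2:
  -5 vs smaller child -16 at index 5, swap → [-17, 17, -16, 2, -11, -5, -13, 11, 12, -10, -8, 5, -9]
  -5 vs smaller child -9 at index 12, swap → [-17, 17, -16, 2, -11, -9, -13, 11, 12, -10, -8, 5, -5]
sift down from index 1:
  17 vs smaller child -11 at index 4, swap → [-17, -11, -16, 2, 17, -9, -13, 11, 12, -10, -8, 5, -5]
  17 vs smaller child -10 at index 9, swap → [-17, -11, -16, 2, -10, -9, -13, 11, 12, 17, -8, 5, -5]
sift down from index 0: already satisfies heap property

[-17, -11, -16, 2, -10, -9, -13, 11, 12, 17, -8, 5, -5]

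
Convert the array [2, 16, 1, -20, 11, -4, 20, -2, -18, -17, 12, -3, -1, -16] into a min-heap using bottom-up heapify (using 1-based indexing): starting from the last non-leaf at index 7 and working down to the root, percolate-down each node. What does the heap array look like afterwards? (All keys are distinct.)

sift down from index 7:
  20 vs only child -16 at index 14, swap → [2, 16, 1, -20, 11, -4, -16, -2, -18, -17, 12, -3, -1, 20]
sift down from index 6: already satisfies heap property
sift down from index 5:
  11 vs smaller child -17 at index 10, swap → [2, 16, 1, -20, -17, -4, -16, -2, -18, 11, 12, -3, -1, 20]
sift down from index 4: already satisfies heap property
sift down from index 3:
  1 vs smaller child -16 at index 7, swap → [2, 16, -16, -20, -17, -4, 1, -2, -18, 11, 12, -3, -1, 20]
sift down from index 2:
  16 vs smaller child -20 at index 4, swap → [2, -20, -16, 16, -17, -4, 1, -2, -18, 11, 12, -3, -1, 20]
  16 vs smaller child -18 at index 9, swap → [2, -20, -16, -18, -17, -4, 1, -2, 16, 11, 12, -3, -1, 20]
sift down from index 1:
  2 vs smaller child -20 at index 2, swap → [-20, 2, -16, -18, -17, -4, 1, -2, 16, 11, 12, -3, -1, 20]
  2 vs smaller child -18 at index 4, swap → [-20, -18, -16, 2, -17, -4, 1, -2, 16, 11, 12, -3, -1, 20]
  2 vs smaller child -2 at index 8, swap → [-20, -18, -16, -2, -17, -4, 1, 2, 16, 11, 12, -3, -1, 20]

[-20, -18, -16, -2, -17, -4, 1, 2, 16, 11, 12, -3, -1, 20]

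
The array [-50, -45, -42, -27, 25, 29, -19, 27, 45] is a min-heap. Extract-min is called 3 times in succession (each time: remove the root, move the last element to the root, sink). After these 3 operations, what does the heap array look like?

[-27, 25, -19, 27, 45, 29]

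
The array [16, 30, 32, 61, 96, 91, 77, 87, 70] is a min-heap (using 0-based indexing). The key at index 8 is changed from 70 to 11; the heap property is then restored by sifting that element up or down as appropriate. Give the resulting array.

[11, 16, 32, 30, 96, 91, 77, 87, 61]

set index 8 from 70 to 11 → [16, 30, 32, 61, 96, 91, 77, 87, 11]
11 < parent 61 at index 3, swap → [16, 30, 32, 11, 96, 91, 77, 87, 61]
11 < parent 30 at index 1, swap → [16, 11, 32, 30, 96, 91, 77, 87, 61]
11 < parent 16 at index 0, swap → [11, 16, 32, 30, 96, 91, 77, 87, 61]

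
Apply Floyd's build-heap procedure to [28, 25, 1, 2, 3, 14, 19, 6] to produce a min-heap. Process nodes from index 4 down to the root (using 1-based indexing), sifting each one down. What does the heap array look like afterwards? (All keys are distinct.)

sift down from index 4: already satisfies heap property
sift down from index 3: already satisfies heap property
sift down from index 2:
  25 vs smaller child 2 at index 4, swap → [28, 2, 1, 25, 3, 14, 19, 6]
  25 vs only child 6 at index 8, swap → [28, 2, 1, 6, 3, 14, 19, 25]
sift down from index 1:
  28 vs smaller child 1 at index 3, swap → [1, 2, 28, 6, 3, 14, 19, 25]
  28 vs smaller child 14 at index 6, swap → [1, 2, 14, 6, 3, 28, 19, 25]

[1, 2, 14, 6, 3, 28, 19, 25]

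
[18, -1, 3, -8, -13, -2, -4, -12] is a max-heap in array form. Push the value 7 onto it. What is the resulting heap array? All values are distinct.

[18, 7, 3, -1, -13, -2, -4, -12, -8]

append 7 at index 8 → [18, -1, 3, -8, -13, -2, -4, -12, 7]
7 > parent -8 at index 3, swap → [18, -1, 3, 7, -13, -2, -4, -12, -8]
7 > parent -1 at index 1, swap → [18, 7, 3, -1, -13, -2, -4, -12, -8]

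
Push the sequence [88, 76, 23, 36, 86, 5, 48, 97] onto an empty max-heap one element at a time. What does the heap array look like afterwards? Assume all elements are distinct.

[97, 88, 48, 86, 76, 5, 23, 36]

Insert 88:
  append 88 at index 0 → [88] (no swap needed)
Insert 76:
  append 76 at index 1 → [88, 76] (no swap needed)
Insert 23:
  append 23 at index 2 → [88, 76, 23] (no swap needed)
Insert 36:
  append 36 at index 3 → [88, 76, 23, 36] (no swap needed)
Insert 86:
  append 86 at index 4 → [88, 76, 23, 36, 86]
  86 > parent 76 at index 1, swap → [88, 86, 23, 36, 76]
Insert 5:
  append 5 at index 5 → [88, 86, 23, 36, 76, 5] (no swap needed)
Insert 48:
  append 48 at index 6 → [88, 86, 23, 36, 76, 5, 48]
  48 > parent 23 at index 2, swap → [88, 86, 48, 36, 76, 5, 23]
Insert 97:
  append 97 at index 7 → [88, 86, 48, 36, 76, 5, 23, 97]
  97 > parent 36 at index 3, swap → [88, 86, 48, 97, 76, 5, 23, 36]
  97 > parent 86 at index 1, swap → [88, 97, 48, 86, 76, 5, 23, 36]
  97 > parent 88 at index 0, swap → [97, 88, 48, 86, 76, 5, 23, 36]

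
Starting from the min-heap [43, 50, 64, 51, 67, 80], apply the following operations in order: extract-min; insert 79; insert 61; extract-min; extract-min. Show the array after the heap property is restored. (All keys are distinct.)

extract-min → returns 43:
  remove root 43; move last element 80 to root → [80, 50, 64, 51, 67]
  80 vs smaller child 50 at index 1, swap → [50, 80, 64, 51, 67]
  80 vs smaller child 51 at index 3, swap → [50, 51, 64, 80, 67]
insert 79:
  append 79 at index 5 → [50, 51, 64, 80, 67, 79] (no swap needed)
insert 61:
  append 61 at index 6 → [50, 51, 64, 80, 67, 79, 61]
  61 < parent 64 at index 2, swap → [50, 51, 61, 80, 67, 79, 64]
extract-min → returns 50:
  remove root 50; move last element 64 to root → [64, 51, 61, 80, 67, 79]
  64 vs smaller child 51 at index 1, swap → [51, 64, 61, 80, 67, 79]
extract-min → returns 51:
  remove root 51; move last element 79 to root → [79, 64, 61, 80, 67]
  79 vs smaller child 61 at index 2, swap → [61, 64, 79, 80, 67]

[61, 64, 79, 80, 67]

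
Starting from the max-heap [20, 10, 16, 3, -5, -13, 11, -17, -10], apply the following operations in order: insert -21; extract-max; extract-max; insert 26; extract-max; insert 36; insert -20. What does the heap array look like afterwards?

insert -21:
  append -21 at index 9 → [20, 10, 16, 3, -5, -13, 11, -17, -10, -21] (no swap needed)
extract-max → returns 20:
  remove root 20; move last element -21 to root → [-21, 10, 16, 3, -5, -13, 11, -17, -10]
  -21 vs larger child 16 at index 2, swap → [16, 10, -21, 3, -5, -13, 11, -17, -10]
  -21 vs larger child 11 at index 6, swap → [16, 10, 11, 3, -5, -13, -21, -17, -10]
extract-max → returns 16:
  remove root 16; move last element -10 to root → [-10, 10, 11, 3, -5, -13, -21, -17]
  -10 vs larger child 11 at index 2, swap → [11, 10, -10, 3, -5, -13, -21, -17]
insert 26:
  append 26 at index 8 → [11, 10, -10, 3, -5, -13, -21, -17, 26]
  26 > parent 3 at index 3, swap → [11, 10, -10, 26, -5, -13, -21, -17, 3]
  26 > parent 10 at index 1, swap → [11, 26, -10, 10, -5, -13, -21, -17, 3]
  26 > parent 11 at index 0, swap → [26, 11, -10, 10, -5, -13, -21, -17, 3]
extract-max → returns 26:
  remove root 26; move last element 3 to root → [3, 11, -10, 10, -5, -13, -21, -17]
  3 vs larger child 11 at index 1, swap → [11, 3, -10, 10, -5, -13, -21, -17]
  3 vs larger child 10 at index 3, swap → [11, 10, -10, 3, -5, -13, -21, -17]
insert 36:
  append 36 at index 8 → [11, 10, -10, 3, -5, -13, -21, -17, 36]
  36 > parent 3 at index 3, swap → [11, 10, -10, 36, -5, -13, -21, -17, 3]
  36 > parent 10 at index 1, swap → [11, 36, -10, 10, -5, -13, -21, -17, 3]
  36 > parent 11 at index 0, swap → [36, 11, -10, 10, -5, -13, -21, -17, 3]
insert -20:
  append -20 at index 9 → [36, 11, -10, 10, -5, -13, -21, -17, 3, -20] (no swap needed)

[36, 11, -10, 10, -5, -13, -21, -17, 3, -20]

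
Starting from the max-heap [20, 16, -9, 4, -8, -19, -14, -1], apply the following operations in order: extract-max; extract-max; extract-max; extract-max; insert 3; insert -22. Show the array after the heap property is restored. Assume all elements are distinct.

extract-max → returns 20:
  remove root 20; move last element -1 to root → [-1, 16, -9, 4, -8, -19, -14]
  -1 vs larger child 16 at index 1, swap → [16, -1, -9, 4, -8, -19, -14]
  -1 vs larger child 4 at index 3, swap → [16, 4, -9, -1, -8, -19, -14]
extract-max → returns 16:
  remove root 16; move last element -14 to root → [-14, 4, -9, -1, -8, -19]
  -14 vs larger child 4 at index 1, swap → [4, -14, -9, -1, -8, -19]
  -14 vs larger child -1 at index 3, swap → [4, -1, -9, -14, -8, -19]
extract-max → returns 4:
  remove root 4; move last element -19 to root → [-19, -1, -9, -14, -8]
  -19 vs larger child -1 at index 1, swap → [-1, -19, -9, -14, -8]
  -19 vs larger child -8 at index 4, swap → [-1, -8, -9, -14, -19]
extract-max → returns -1:
  remove root -1; move last element -19 to root → [-19, -8, -9, -14]
  -19 vs larger child -8 at index 1, swap → [-8, -19, -9, -14]
  -19 vs only child -14 at index 3, swap → [-8, -14, -9, -19]
insert 3:
  append 3 at index 4 → [-8, -14, -9, -19, 3]
  3 > parent -14 at index 1, swap → [-8, 3, -9, -19, -14]
  3 > parent -8 at index 0, swap → [3, -8, -9, -19, -14]
insert -22:
  append -22 at index 5 → [3, -8, -9, -19, -14, -22] (no swap needed)

[3, -8, -9, -19, -14, -22]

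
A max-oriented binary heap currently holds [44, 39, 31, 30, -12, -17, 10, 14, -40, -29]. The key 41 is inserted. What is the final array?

[44, 41, 31, 30, 39, -17, 10, 14, -40, -29, -12]

append 41 at index 10 → [44, 39, 31, 30, -12, -17, 10, 14, -40, -29, 41]
41 > parent -12 at index 4, swap → [44, 39, 31, 30, 41, -17, 10, 14, -40, -29, -12]
41 > parent 39 at index 1, swap → [44, 41, 31, 30, 39, -17, 10, 14, -40, -29, -12]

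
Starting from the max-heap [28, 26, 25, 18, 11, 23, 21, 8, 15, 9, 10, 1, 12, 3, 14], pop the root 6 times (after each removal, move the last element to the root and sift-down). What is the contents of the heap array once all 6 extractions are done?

extract-max #1 returns 28:
  remove root 28; move last element 14 to root → [14, 26, 25, 18, 11, 23, 21, 8, 15, 9, 10, 1, 12, 3]
  14 vs larger child 26 at index 1, swap → [26, 14, 25, 18, 11, 23, 21, 8, 15, 9, 10, 1, 12, 3]
  14 vs larger child 18 at index 3, swap → [26, 18, 25, 14, 11, 23, 21, 8, 15, 9, 10, 1, 12, 3]
  14 vs larger child 15 at index 8, swap → [26, 18, 25, 15, 11, 23, 21, 8, 14, 9, 10, 1, 12, 3]
extract-max #2 returns 26:
  remove root 26; move last element 3 to root → [3, 18, 25, 15, 11, 23, 21, 8, 14, 9, 10, 1, 12]
  3 vs larger child 25 at index 2, swap → [25, 18, 3, 15, 11, 23, 21, 8, 14, 9, 10, 1, 12]
  3 vs larger child 23 at index 5, swap → [25, 18, 23, 15, 11, 3, 21, 8, 14, 9, 10, 1, 12]
  3 vs larger child 12 at index 12, swap → [25, 18, 23, 15, 11, 12, 21, 8, 14, 9, 10, 1, 3]
extract-max #3 returns 25:
  remove root 25; move last element 3 to root → [3, 18, 23, 15, 11, 12, 21, 8, 14, 9, 10, 1]
  3 vs larger child 23 at index 2, swap → [23, 18, 3, 15, 11, 12, 21, 8, 14, 9, 10, 1]
  3 vs larger child 21 at index 6, swap → [23, 18, 21, 15, 11, 12, 3, 8, 14, 9, 10, 1]
extract-max #4 returns 23:
  remove root 23; move last element 1 to root → [1, 18, 21, 15, 11, 12, 3, 8, 14, 9, 10]
  1 vs larger child 21 at index 2, swap → [21, 18, 1, 15, 11, 12, 3, 8, 14, 9, 10]
  1 vs larger child 12 at index 5, swap → [21, 18, 12, 15, 11, 1, 3, 8, 14, 9, 10]
extract-max #5 returns 21:
  remove root 21; move last element 10 to root → [10, 18, 12, 15, 11, 1, 3, 8, 14, 9]
  10 vs larger child 18 at index 1, swap → [18, 10, 12, 15, 11, 1, 3, 8, 14, 9]
  10 vs larger child 15 at index 3, swap → [18, 15, 12, 10, 11, 1, 3, 8, 14, 9]
  10 vs larger child 14 at index 8, swap → [18, 15, 12, 14, 11, 1, 3, 8, 10, 9]
extract-max #6 returns 18:
  remove root 18; move last element 9 to root → [9, 15, 12, 14, 11, 1, 3, 8, 10]
  9 vs larger child 15 at index 1, swap → [15, 9, 12, 14, 11, 1, 3, 8, 10]
  9 vs larger child 14 at index 3, swap → [15, 14, 12, 9, 11, 1, 3, 8, 10]
  9 vs larger child 10 at index 8, swap → [15, 14, 12, 10, 11, 1, 3, 8, 9]

[15, 14, 12, 10, 11, 1, 3, 8, 9]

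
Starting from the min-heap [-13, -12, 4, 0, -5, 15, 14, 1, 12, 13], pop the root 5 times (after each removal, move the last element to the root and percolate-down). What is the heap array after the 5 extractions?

extract-min #1 returns -13:
  remove root -13; move last element 13 to root → [13, -12, 4, 0, -5, 15, 14, 1, 12]
  13 vs smaller child -12 at index 1, swap → [-12, 13, 4, 0, -5, 15, 14, 1, 12]
  13 vs smaller child -5 at index 4, swap → [-12, -5, 4, 0, 13, 15, 14, 1, 12]
extract-min #2 returns -12:
  remove root -12; move last element 12 to root → [12, -5, 4, 0, 13, 15, 14, 1]
  12 vs smaller child -5 at index 1, swap → [-5, 12, 4, 0, 13, 15, 14, 1]
  12 vs smaller child 0 at index 3, swap → [-5, 0, 4, 12, 13, 15, 14, 1]
  12 vs only child 1 at index 7, swap → [-5, 0, 4, 1, 13, 15, 14, 12]
extract-min #3 returns -5:
  remove root -5; move last element 12 to root → [12, 0, 4, 1, 13, 15, 14]
  12 vs smaller child 0 at index 1, swap → [0, 12, 4, 1, 13, 15, 14]
  12 vs smaller child 1 at index 3, swap → [0, 1, 4, 12, 13, 15, 14]
extract-min #4 returns 0:
  remove root 0; move last element 14 to root → [14, 1, 4, 12, 13, 15]
  14 vs smaller child 1 at index 1, swap → [1, 14, 4, 12, 13, 15]
  14 vs smaller child 12 at index 3, swap → [1, 12, 4, 14, 13, 15]
extract-min #5 returns 1:
  remove root 1; move last element 15 to root → [15, 12, 4, 14, 13]
  15 vs smaller child 4 at index 2, swap → [4, 12, 15, 14, 13]

[4, 12, 15, 14, 13]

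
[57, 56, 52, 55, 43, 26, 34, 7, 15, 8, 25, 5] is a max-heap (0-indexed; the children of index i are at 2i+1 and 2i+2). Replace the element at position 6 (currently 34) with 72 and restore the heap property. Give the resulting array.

set index 6 from 34 to 72 → [57, 56, 52, 55, 43, 26, 72, 7, 15, 8, 25, 5]
72 > parent 52 at index 2, swap → [57, 56, 72, 55, 43, 26, 52, 7, 15, 8, 25, 5]
72 > parent 57 at index 0, swap → [72, 56, 57, 55, 43, 26, 52, 7, 15, 8, 25, 5]

[72, 56, 57, 55, 43, 26, 52, 7, 15, 8, 25, 5]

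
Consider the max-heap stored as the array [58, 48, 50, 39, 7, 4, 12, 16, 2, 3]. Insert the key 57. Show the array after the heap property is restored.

[58, 57, 50, 39, 48, 4, 12, 16, 2, 3, 7]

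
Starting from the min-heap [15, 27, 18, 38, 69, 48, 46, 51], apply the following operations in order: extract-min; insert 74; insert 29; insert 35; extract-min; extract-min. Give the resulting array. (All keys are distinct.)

extract-min → returns 15:
  remove root 15; move last element 51 to root → [51, 27, 18, 38, 69, 48, 46]
  51 vs smaller child 18 at index 2, swap → [18, 27, 51, 38, 69, 48, 46]
  51 vs smaller child 46 at index 6, swap → [18, 27, 46, 38, 69, 48, 51]
insert 74:
  append 74 at index 7 → [18, 27, 46, 38, 69, 48, 51, 74] (no swap needed)
insert 29:
  append 29 at index 8 → [18, 27, 46, 38, 69, 48, 51, 74, 29]
  29 < parent 38 at index 3, swap → [18, 27, 46, 29, 69, 48, 51, 74, 38]
insert 35:
  append 35 at index 9 → [18, 27, 46, 29, 69, 48, 51, 74, 38, 35]
  35 < parent 69 at index 4, swap → [18, 27, 46, 29, 35, 48, 51, 74, 38, 69]
extract-min → returns 18:
  remove root 18; move last element 69 to root → [69, 27, 46, 29, 35, 48, 51, 74, 38]
  69 vs smaller child 27 at index 1, swap → [27, 69, 46, 29, 35, 48, 51, 74, 38]
  69 vs smaller child 29 at index 3, swap → [27, 29, 46, 69, 35, 48, 51, 74, 38]
  69 vs smaller child 38 at index 8, swap → [27, 29, 46, 38, 35, 48, 51, 74, 69]
extract-min → returns 27:
  remove root 27; move last element 69 to root → [69, 29, 46, 38, 35, 48, 51, 74]
  69 vs smaller child 29 at index 1, swap → [29, 69, 46, 38, 35, 48, 51, 74]
  69 vs smaller child 35 at index 4, swap → [29, 35, 46, 38, 69, 48, 51, 74]

[29, 35, 46, 38, 69, 48, 51, 74]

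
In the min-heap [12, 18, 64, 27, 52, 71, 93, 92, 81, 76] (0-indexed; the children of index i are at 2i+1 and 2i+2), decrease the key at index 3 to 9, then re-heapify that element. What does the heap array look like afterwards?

set index 3 from 27 to 9 → [12, 18, 64, 9, 52, 71, 93, 92, 81, 76]
9 < parent 18 at index 1, swap → [12, 9, 64, 18, 52, 71, 93, 92, 81, 76]
9 < parent 12 at index 0, swap → [9, 12, 64, 18, 52, 71, 93, 92, 81, 76]

[9, 12, 64, 18, 52, 71, 93, 92, 81, 76]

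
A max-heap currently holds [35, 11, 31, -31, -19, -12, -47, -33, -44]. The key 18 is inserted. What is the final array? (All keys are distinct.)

[35, 18, 31, -31, 11, -12, -47, -33, -44, -19]

append 18 at index 9 → [35, 11, 31, -31, -19, -12, -47, -33, -44, 18]
18 > parent -19 at index 4, swap → [35, 11, 31, -31, 18, -12, -47, -33, -44, -19]
18 > parent 11 at index 1, swap → [35, 18, 31, -31, 11, -12, -47, -33, -44, -19]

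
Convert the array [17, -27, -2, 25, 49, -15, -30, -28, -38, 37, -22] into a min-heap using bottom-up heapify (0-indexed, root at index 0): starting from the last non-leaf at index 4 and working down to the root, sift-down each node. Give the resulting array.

[-38, -28, -30, -27, -22, -15, -2, 17, 25, 37, 49]

sift down from index 4:
  49 vs smaller child -22 at index 10, swap → [17, -27, -2, 25, -22, -15, -30, -28, -38, 37, 49]
sift down from index 3:
  25 vs smaller child -38 at index 8, swap → [17, -27, -2, -38, -22, -15, -30, -28, 25, 37, 49]
sift down from index 2:
  -2 vs smaller child -30 at index 6, swap → [17, -27, -30, -38, -22, -15, -2, -28, 25, 37, 49]
sift down from index 1:
  -27 vs smaller child -38 at index 3, swap → [17, -38, -30, -27, -22, -15, -2, -28, 25, 37, 49]
  -27 vs smaller child -28 at index 7, swap → [17, -38, -30, -28, -22, -15, -2, -27, 25, 37, 49]
sift down from index 0:
  17 vs smaller child -38 at index 1, swap → [-38, 17, -30, -28, -22, -15, -2, -27, 25, 37, 49]
  17 vs smaller child -28 at index 3, swap → [-38, -28, -30, 17, -22, -15, -2, -27, 25, 37, 49]
  17 vs smaller child -27 at index 7, swap → [-38, -28, -30, -27, -22, -15, -2, 17, 25, 37, 49]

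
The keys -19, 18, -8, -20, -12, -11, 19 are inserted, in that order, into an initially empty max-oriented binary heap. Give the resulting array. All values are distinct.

[19, -12, 18, -20, -19, -11, -8]

Insert -19:
  append -19 at index 0 → [-19] (no swap needed)
Insert 18:
  append 18 at index 1 → [-19, 18]
  18 > parent -19 at index 0, swap → [18, -19]
Insert -8:
  append -8 at index 2 → [18, -19, -8] (no swap needed)
Insert -20:
  append -20 at index 3 → [18, -19, -8, -20] (no swap needed)
Insert -12:
  append -12 at index 4 → [18, -19, -8, -20, -12]
  -12 > parent -19 at index 1, swap → [18, -12, -8, -20, -19]
Insert -11:
  append -11 at index 5 → [18, -12, -8, -20, -19, -11] (no swap needed)
Insert 19:
  append 19 at index 6 → [18, -12, -8, -20, -19, -11, 19]
  19 > parent -8 at index 2, swap → [18, -12, 19, -20, -19, -11, -8]
  19 > parent 18 at index 0, swap → [19, -12, 18, -20, -19, -11, -8]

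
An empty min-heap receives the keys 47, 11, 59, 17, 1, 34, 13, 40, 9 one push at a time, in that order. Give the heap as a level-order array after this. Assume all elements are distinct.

[1, 9, 13, 11, 17, 59, 34, 47, 40]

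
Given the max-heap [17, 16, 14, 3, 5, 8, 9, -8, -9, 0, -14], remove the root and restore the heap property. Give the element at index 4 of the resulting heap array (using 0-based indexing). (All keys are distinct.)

remove root 17; move last element -14 to root → [-14, 16, 14, 3, 5, 8, 9, -8, -9, 0]
-14 vs larger child 16 at index 1, swap → [16, -14, 14, 3, 5, 8, 9, -8, -9, 0]
-14 vs larger child 5 at index 4, swap → [16, 5, 14, 3, -14, 8, 9, -8, -9, 0]
-14 vs only child 0 at index 9, swap → [16, 5, 14, 3, 0, 8, 9, -8, -9, -14]
resulting array: [16, 5, 14, 3, 0, 8, 9, -8, -9, -14]

0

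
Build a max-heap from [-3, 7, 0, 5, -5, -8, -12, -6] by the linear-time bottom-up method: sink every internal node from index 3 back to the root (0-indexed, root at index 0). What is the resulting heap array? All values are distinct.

sift down from index 3: already satisfies heap property
sift down from index 2: already satisfies heap property
sift down from index 1: already satisfies heap property
sift down from index 0:
  -3 vs larger child 7 at index 1, swap → [7, -3, 0, 5, -5, -8, -12, -6]
  -3 vs larger child 5 at index 3, swap → [7, 5, 0, -3, -5, -8, -12, -6]

[7, 5, 0, -3, -5, -8, -12, -6]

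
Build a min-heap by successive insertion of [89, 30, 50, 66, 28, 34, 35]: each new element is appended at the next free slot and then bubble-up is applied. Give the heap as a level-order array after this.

Insert 89:
  append 89 at index 0 → [89] (no swap needed)
Insert 30:
  append 30 at index 1 → [89, 30]
  30 < parent 89 at index 0, swap → [30, 89]
Insert 50:
  append 50 at index 2 → [30, 89, 50] (no swap needed)
Insert 66:
  append 66 at index 3 → [30, 89, 50, 66]
  66 < parent 89 at index 1, swap → [30, 66, 50, 89]
Insert 28:
  append 28 at index 4 → [30, 66, 50, 89, 28]
  28 < parent 66 at index 1, swap → [30, 28, 50, 89, 66]
  28 < parent 30 at index 0, swap → [28, 30, 50, 89, 66]
Insert 34:
  append 34 at index 5 → [28, 30, 50, 89, 66, 34]
  34 < parent 50 at index 2, swap → [28, 30, 34, 89, 66, 50]
Insert 35:
  append 35 at index 6 → [28, 30, 34, 89, 66, 50, 35] (no swap needed)

[28, 30, 34, 89, 66, 50, 35]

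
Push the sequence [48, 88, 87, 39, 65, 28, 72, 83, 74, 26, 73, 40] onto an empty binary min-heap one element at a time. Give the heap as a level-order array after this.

[26, 28, 39, 74, 48, 40, 72, 88, 83, 65, 73, 87]

Insert 48:
  append 48 at index 0 → [48] (no swap needed)
Insert 88:
  append 88 at index 1 → [48, 88] (no swap needed)
Insert 87:
  append 87 at index 2 → [48, 88, 87] (no swap needed)
Insert 39:
  append 39 at index 3 → [48, 88, 87, 39]
  39 < parent 88 at index 1, swap → [48, 39, 87, 88]
  39 < parent 48 at index 0, swap → [39, 48, 87, 88]
Insert 65:
  append 65 at index 4 → [39, 48, 87, 88, 65] (no swap needed)
Insert 28:
  append 28 at index 5 → [39, 48, 87, 88, 65, 28]
  28 < parent 87 at index 2, swap → [39, 48, 28, 88, 65, 87]
  28 < parent 39 at index 0, swap → [28, 48, 39, 88, 65, 87]
Insert 72:
  append 72 at index 6 → [28, 48, 39, 88, 65, 87, 72] (no swap needed)
Insert 83:
  append 83 at index 7 → [28, 48, 39, 88, 65, 87, 72, 83]
  83 < parent 88 at index 3, swap → [28, 48, 39, 83, 65, 87, 72, 88]
Insert 74:
  append 74 at index 8 → [28, 48, 39, 83, 65, 87, 72, 88, 74]
  74 < parent 83 at index 3, swap → [28, 48, 39, 74, 65, 87, 72, 88, 83]
Insert 26:
  append 26 at index 9 → [28, 48, 39, 74, 65, 87, 72, 88, 83, 26]
  26 < parent 65 at index 4, swap → [28, 48, 39, 74, 26, 87, 72, 88, 83, 65]
  26 < parent 48 at index 1, swap → [28, 26, 39, 74, 48, 87, 72, 88, 83, 65]
  26 < parent 28 at index 0, swap → [26, 28, 39, 74, 48, 87, 72, 88, 83, 65]
Insert 73:
  append 73 at index 10 → [26, 28, 39, 74, 48, 87, 72, 88, 83, 65, 73] (no swap needed)
Insert 40:
  append 40 at index 11 → [26, 28, 39, 74, 48, 87, 72, 88, 83, 65, 73, 40]
  40 < parent 87 at index 5, swap → [26, 28, 39, 74, 48, 40, 72, 88, 83, 65, 73, 87]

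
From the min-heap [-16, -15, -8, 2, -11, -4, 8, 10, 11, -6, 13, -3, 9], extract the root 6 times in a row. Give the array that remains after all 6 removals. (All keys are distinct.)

[-3, 2, 8, 10, 9, 13, 11]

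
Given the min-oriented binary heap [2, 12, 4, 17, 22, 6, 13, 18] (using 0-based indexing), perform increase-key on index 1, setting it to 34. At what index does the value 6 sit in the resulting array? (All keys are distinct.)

set index 1 from 12 to 34 → [2, 34, 4, 17, 22, 6, 13, 18]
34 vs smaller child 17 at index 3, swap → [2, 17, 4, 34, 22, 6, 13, 18]
34 vs only child 18 at index 7, swap → [2, 17, 4, 18, 22, 6, 13, 34]
resulting array: [2, 17, 4, 18, 22, 6, 13, 34]

5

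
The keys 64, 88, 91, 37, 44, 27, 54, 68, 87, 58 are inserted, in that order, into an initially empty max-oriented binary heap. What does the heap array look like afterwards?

[91, 87, 88, 68, 58, 27, 54, 37, 64, 44]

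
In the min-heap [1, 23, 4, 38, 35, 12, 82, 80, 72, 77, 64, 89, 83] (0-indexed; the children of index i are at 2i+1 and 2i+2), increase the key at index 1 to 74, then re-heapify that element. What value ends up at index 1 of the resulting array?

35

set index 1 from 23 to 74 → [1, 74, 4, 38, 35, 12, 82, 80, 72, 77, 64, 89, 83]
74 vs smaller child 35 at index 4, swap → [1, 35, 4, 38, 74, 12, 82, 80, 72, 77, 64, 89, 83]
74 vs smaller child 64 at index 10, swap → [1, 35, 4, 38, 64, 12, 82, 80, 72, 77, 74, 89, 83]
resulting array: [1, 35, 4, 38, 64, 12, 82, 80, 72, 77, 74, 89, 83]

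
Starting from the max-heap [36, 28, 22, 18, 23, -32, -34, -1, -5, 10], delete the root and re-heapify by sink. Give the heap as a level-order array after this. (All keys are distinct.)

[28, 23, 22, 18, 10, -32, -34, -1, -5]

remove root 36; move last element 10 to root → [10, 28, 22, 18, 23, -32, -34, -1, -5]
10 vs larger child 28 at index 1, swap → [28, 10, 22, 18, 23, -32, -34, -1, -5]
10 vs larger child 23 at index 4, swap → [28, 23, 22, 18, 10, -32, -34, -1, -5]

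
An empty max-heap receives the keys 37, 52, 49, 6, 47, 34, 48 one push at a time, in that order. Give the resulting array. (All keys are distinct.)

[52, 47, 49, 6, 37, 34, 48]

Insert 37:
  append 37 at index 0 → [37] (no swap needed)
Insert 52:
  append 52 at index 1 → [37, 52]
  52 > parent 37 at index 0, swap → [52, 37]
Insert 49:
  append 49 at index 2 → [52, 37, 49] (no swap needed)
Insert 6:
  append 6 at index 3 → [52, 37, 49, 6] (no swap needed)
Insert 47:
  append 47 at index 4 → [52, 37, 49, 6, 47]
  47 > parent 37 at index 1, swap → [52, 47, 49, 6, 37]
Insert 34:
  append 34 at index 5 → [52, 47, 49, 6, 37, 34] (no swap needed)
Insert 48:
  append 48 at index 6 → [52, 47, 49, 6, 37, 34, 48] (no swap needed)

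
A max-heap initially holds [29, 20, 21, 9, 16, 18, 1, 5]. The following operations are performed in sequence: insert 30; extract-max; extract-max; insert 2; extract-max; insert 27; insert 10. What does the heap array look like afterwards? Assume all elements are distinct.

insert 30:
  append 30 at index 8 → [29, 20, 21, 9, 16, 18, 1, 5, 30]
  30 > parent 9 at index 3, swap → [29, 20, 21, 30, 16, 18, 1, 5, 9]
  30 > parent 20 at index 1, swap → [29, 30, 21, 20, 16, 18, 1, 5, 9]
  30 > parent 29 at index 0, swap → [30, 29, 21, 20, 16, 18, 1, 5, 9]
extract-max → returns 30:
  remove root 30; move last element 9 to root → [9, 29, 21, 20, 16, 18, 1, 5]
  9 vs larger child 29 at index 1, swap → [29, 9, 21, 20, 16, 18, 1, 5]
  9 vs larger child 20 at index 3, swap → [29, 20, 21, 9, 16, 18, 1, 5]
extract-max → returns 29:
  remove root 29; move last element 5 to root → [5, 20, 21, 9, 16, 18, 1]
  5 vs larger child 21 at index 2, swap → [21, 20, 5, 9, 16, 18, 1]
  5 vs larger child 18 at index 5, swap → [21, 20, 18, 9, 16, 5, 1]
insert 2:
  append 2 at index 7 → [21, 20, 18, 9, 16, 5, 1, 2] (no swap needed)
extract-max → returns 21:
  remove root 21; move last element 2 to root → [2, 20, 18, 9, 16, 5, 1]
  2 vs larger child 20 at index 1, swap → [20, 2, 18, 9, 16, 5, 1]
  2 vs larger child 16 at index 4, swap → [20, 16, 18, 9, 2, 5, 1]
insert 27:
  append 27 at index 7 → [20, 16, 18, 9, 2, 5, 1, 27]
  27 > parent 9 at index 3, swap → [20, 16, 18, 27, 2, 5, 1, 9]
  27 > parent 16 at index 1, swap → [20, 27, 18, 16, 2, 5, 1, 9]
  27 > parent 20 at index 0, swap → [27, 20, 18, 16, 2, 5, 1, 9]
insert 10:
  append 10 at index 8 → [27, 20, 18, 16, 2, 5, 1, 9, 10] (no swap needed)

[27, 20, 18, 16, 2, 5, 1, 9, 10]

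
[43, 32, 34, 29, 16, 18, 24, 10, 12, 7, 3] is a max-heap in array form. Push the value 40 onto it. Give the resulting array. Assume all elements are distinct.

append 40 at index 11 → [43, 32, 34, 29, 16, 18, 24, 10, 12, 7, 3, 40]
40 > parent 18 at index 5, swap → [43, 32, 34, 29, 16, 40, 24, 10, 12, 7, 3, 18]
40 > parent 34 at index 2, swap → [43, 32, 40, 29, 16, 34, 24, 10, 12, 7, 3, 18]

[43, 32, 40, 29, 16, 34, 24, 10, 12, 7, 3, 18]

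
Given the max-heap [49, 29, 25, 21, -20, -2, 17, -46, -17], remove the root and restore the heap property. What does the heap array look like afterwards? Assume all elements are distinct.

[29, 21, 25, -17, -20, -2, 17, -46]

remove root 49; move last element -17 to root → [-17, 29, 25, 21, -20, -2, 17, -46]
-17 vs larger child 29 at index 1, swap → [29, -17, 25, 21, -20, -2, 17, -46]
-17 vs larger child 21 at index 3, swap → [29, 21, 25, -17, -20, -2, 17, -46]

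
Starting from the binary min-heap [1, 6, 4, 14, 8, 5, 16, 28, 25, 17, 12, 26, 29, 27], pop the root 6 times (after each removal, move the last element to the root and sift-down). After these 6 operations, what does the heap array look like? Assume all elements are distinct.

extract-min #1 returns 1:
  remove root 1; move last element 27 to root → [27, 6, 4, 14, 8, 5, 16, 28, 25, 17, 12, 26, 29]
  27 vs smaller child 4 at index 2, swap → [4, 6, 27, 14, 8, 5, 16, 28, 25, 17, 12, 26, 29]
  27 vs smaller child 5 at index 5, swap → [4, 6, 5, 14, 8, 27, 16, 28, 25, 17, 12, 26, 29]
  27 vs smaller child 26 at index 11, swap → [4, 6, 5, 14, 8, 26, 16, 28, 25, 17, 12, 27, 29]
extract-min #2 returns 4:
  remove root 4; move last element 29 to root → [29, 6, 5, 14, 8, 26, 16, 28, 25, 17, 12, 27]
  29 vs smaller child 5 at index 2, swap → [5, 6, 29, 14, 8, 26, 16, 28, 25, 17, 12, 27]
  29 vs smaller child 16 at index 6, swap → [5, 6, 16, 14, 8, 26, 29, 28, 25, 17, 12, 27]
extract-min #3 returns 5:
  remove root 5; move last element 27 to root → [27, 6, 16, 14, 8, 26, 29, 28, 25, 17, 12]
  27 vs smaller child 6 at index 1, swap → [6, 27, 16, 14, 8, 26, 29, 28, 25, 17, 12]
  27 vs smaller child 8 at index 4, swap → [6, 8, 16, 14, 27, 26, 29, 28, 25, 17, 12]
  27 vs smaller child 12 at index 10, swap → [6, 8, 16, 14, 12, 26, 29, 28, 25, 17, 27]
extract-min #4 returns 6:
  remove root 6; move last element 27 to root → [27, 8, 16, 14, 12, 26, 29, 28, 25, 17]
  27 vs smaller child 8 at index 1, swap → [8, 27, 16, 14, 12, 26, 29, 28, 25, 17]
  27 vs smaller child 12 at index 4, swap → [8, 12, 16, 14, 27, 26, 29, 28, 25, 17]
  27 vs only child 17 at index 9, swap → [8, 12, 16, 14, 17, 26, 29, 28, 25, 27]
extract-min #5 returns 8:
  remove root 8; move last element 27 to root → [27, 12, 16, 14, 17, 26, 29, 28, 25]
  27 vs smaller child 12 at index 1, swap → [12, 27, 16, 14, 17, 26, 29, 28, 25]
  27 vs smaller child 14 at index 3, swap → [12, 14, 16, 27, 17, 26, 29, 28, 25]
  27 vs smaller child 25 at index 8, swap → [12, 14, 16, 25, 17, 26, 29, 28, 27]
extract-min #6 returns 12:
  remove root 12; move last element 27 to root → [27, 14, 16, 25, 17, 26, 29, 28]
  27 vs smaller child 14 at index 1, swap → [14, 27, 16, 25, 17, 26, 29, 28]
  27 vs smaller child 17 at index 4, swap → [14, 17, 16, 25, 27, 26, 29, 28]

[14, 17, 16, 25, 27, 26, 29, 28]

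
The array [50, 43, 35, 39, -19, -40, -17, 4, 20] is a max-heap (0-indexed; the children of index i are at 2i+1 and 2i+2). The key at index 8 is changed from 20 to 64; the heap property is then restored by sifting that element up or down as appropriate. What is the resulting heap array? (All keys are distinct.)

[64, 50, 35, 43, -19, -40, -17, 4, 39]

set index 8 from 20 to 64 → [50, 43, 35, 39, -19, -40, -17, 4, 64]
64 > parent 39 at index 3, swap → [50, 43, 35, 64, -19, -40, -17, 4, 39]
64 > parent 43 at index 1, swap → [50, 64, 35, 43, -19, -40, -17, 4, 39]
64 > parent 50 at index 0, swap → [64, 50, 35, 43, -19, -40, -17, 4, 39]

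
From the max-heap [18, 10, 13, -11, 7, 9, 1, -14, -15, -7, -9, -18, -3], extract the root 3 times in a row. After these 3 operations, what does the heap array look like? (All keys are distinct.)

[9, 7, 1, -11, -7, -3, -9, -14, -15, -18]

extract-max #1 returns 18:
  remove root 18; move last element -3 to root → [-3, 10, 13, -11, 7, 9, 1, -14, -15, -7, -9, -18]
  -3 vs larger child 13 at index 2, swap → [13, 10, -3, -11, 7, 9, 1, -14, -15, -7, -9, -18]
  -3 vs larger child 9 at index 5, swap → [13, 10, 9, -11, 7, -3, 1, -14, -15, -7, -9, -18]
extract-max #2 returns 13:
  remove root 13; move last element -18 to root → [-18, 10, 9, -11, 7, -3, 1, -14, -15, -7, -9]
  -18 vs larger child 10 at index 1, swap → [10, -18, 9, -11, 7, -3, 1, -14, -15, -7, -9]
  -18 vs larger child 7 at index 4, swap → [10, 7, 9, -11, -18, -3, 1, -14, -15, -7, -9]
  -18 vs larger child -7 at index 9, swap → [10, 7, 9, -11, -7, -3, 1, -14, -15, -18, -9]
extract-max #3 returns 10:
  remove root 10; move last element -9 to root → [-9, 7, 9, -11, -7, -3, 1, -14, -15, -18]
  -9 vs larger child 9 at index 2, swap → [9, 7, -9, -11, -7, -3, 1, -14, -15, -18]
  -9 vs larger child 1 at index 6, swap → [9, 7, 1, -11, -7, -3, -9, -14, -15, -18]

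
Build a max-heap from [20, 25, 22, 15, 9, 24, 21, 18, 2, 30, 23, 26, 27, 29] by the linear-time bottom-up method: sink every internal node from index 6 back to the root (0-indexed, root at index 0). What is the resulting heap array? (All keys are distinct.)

sift down from index 6:
  21 vs only child 29 at index 13, swap → [20, 25, 22, 15, 9, 24, 29, 18, 2, 30, 23, 26, 27, 21]
sift down from index 5:
  24 vs larger child 27 at index 12, swap → [20, 25, 22, 15, 9, 27, 29, 18, 2, 30, 23, 26, 24, 21]
sift down from index 4:
  9 vs larger child 30 at index 9, swap → [20, 25, 22, 15, 30, 27, 29, 18, 2, 9, 23, 26, 24, 21]
sift down from index 3:
  15 vs larger child 18 at index 7, swap → [20, 25, 22, 18, 30, 27, 29, 15, 2, 9, 23, 26, 24, 21]
sift down from index 2:
  22 vs larger child 29 at index 6, swap → [20, 25, 29, 18, 30, 27, 22, 15, 2, 9, 23, 26, 24, 21]
sift down from index 1:
  25 vs larger child 30 at index 4, swap → [20, 30, 29, 18, 25, 27, 22, 15, 2, 9, 23, 26, 24, 21]
sift down from index 0:
  20 vs larger child 30 at index 1, swap → [30, 20, 29, 18, 25, 27, 22, 15, 2, 9, 23, 26, 24, 21]
  20 vs larger child 25 at index 4, swap → [30, 25, 29, 18, 20, 27, 22, 15, 2, 9, 23, 26, 24, 21]
  20 vs larger child 23 at index 10, swap → [30, 25, 29, 18, 23, 27, 22, 15, 2, 9, 20, 26, 24, 21]

[30, 25, 29, 18, 23, 27, 22, 15, 2, 9, 20, 26, 24, 21]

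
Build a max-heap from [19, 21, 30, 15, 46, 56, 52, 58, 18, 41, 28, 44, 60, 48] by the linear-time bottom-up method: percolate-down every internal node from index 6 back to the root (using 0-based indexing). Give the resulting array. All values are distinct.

sift down from index 6: already satisfies heap property
sift down from index 5:
  56 vs larger child 60 at index 12, swap → [19, 21, 30, 15, 46, 60, 52, 58, 18, 41, 28, 44, 56, 48]
sift down from index 4: already satisfies heap property
sift down from index 3:
  15 vs larger child 58 at index 7, swap → [19, 21, 30, 58, 46, 60, 52, 15, 18, 41, 28, 44, 56, 48]
sift down from index 2:
  30 vs larger child 60 at index 5, swap → [19, 21, 60, 58, 46, 30, 52, 15, 18, 41, 28, 44, 56, 48]
  30 vs larger child 56 at index 12, swap → [19, 21, 60, 58, 46, 56, 52, 15, 18, 41, 28, 44, 30, 48]
sift down from index 1:
  21 vs larger child 58 at index 3, swap → [19, 58, 60, 21, 46, 56, 52, 15, 18, 41, 28, 44, 30, 48]
sift down from index 0:
  19 vs larger child 60 at index 2, swap → [60, 58, 19, 21, 46, 56, 52, 15, 18, 41, 28, 44, 30, 48]
  19 vs larger child 56 at index 5, swap → [60, 58, 56, 21, 46, 19, 52, 15, 18, 41, 28, 44, 30, 48]
  19 vs larger child 44 at index 11, swap → [60, 58, 56, 21, 46, 44, 52, 15, 18, 41, 28, 19, 30, 48]

[60, 58, 56, 21, 46, 44, 52, 15, 18, 41, 28, 19, 30, 48]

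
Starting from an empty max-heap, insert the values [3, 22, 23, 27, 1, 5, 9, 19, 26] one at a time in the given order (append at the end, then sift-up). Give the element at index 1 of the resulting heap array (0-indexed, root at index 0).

Insert 3:
  append 3 at index 0 → [3] (no swap needed)
Insert 22:
  append 22 at index 1 → [3, 22]
  22 > parent 3 at index 0, swap → [22, 3]
Insert 23:
  append 23 at index 2 → [22, 3, 23]
  23 > parent 22 at index 0, swap → [23, 3, 22]
Insert 27:
  append 27 at index 3 → [23, 3, 22, 27]
  27 > parent 3 at index 1, swap → [23, 27, 22, 3]
  27 > parent 23 at index 0, swap → [27, 23, 22, 3]
Insert 1:
  append 1 at index 4 → [27, 23, 22, 3, 1] (no swap needed)
Insert 5:
  append 5 at index 5 → [27, 23, 22, 3, 1, 5] (no swap needed)
Insert 9:
  append 9 at index 6 → [27, 23, 22, 3, 1, 5, 9] (no swap needed)
Insert 19:
  append 19 at index 7 → [27, 23, 22, 3, 1, 5, 9, 19]
  19 > parent 3 at index 3, swap → [27, 23, 22, 19, 1, 5, 9, 3]
Insert 26:
  append 26 at index 8 → [27, 23, 22, 19, 1, 5, 9, 3, 26]
  26 > parent 19 at index 3, swap → [27, 23, 22, 26, 1, 5, 9, 3, 19]
  26 > parent 23 at index 1, swap → [27, 26, 22, 23, 1, 5, 9, 3, 19]
resulting array: [27, 26, 22, 23, 1, 5, 9, 3, 19]

26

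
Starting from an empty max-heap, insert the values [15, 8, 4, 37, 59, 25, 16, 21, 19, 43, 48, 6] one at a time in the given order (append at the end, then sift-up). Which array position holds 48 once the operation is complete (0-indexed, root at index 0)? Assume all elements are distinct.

Insert 15:
  append 15 at index 0 → [15] (no swap needed)
Insert 8:
  append 8 at index 1 → [15, 8] (no swap needed)
Insert 4:
  append 4 at index 2 → [15, 8, 4] (no swap needed)
Insert 37:
  append 37 at index 3 → [15, 8, 4, 37]
  37 > parent 8 at index 1, swap → [15, 37, 4, 8]
  37 > parent 15 at index 0, swap → [37, 15, 4, 8]
Insert 59:
  append 59 at index 4 → [37, 15, 4, 8, 59]
  59 > parent 15 at index 1, swap → [37, 59, 4, 8, 15]
  59 > parent 37 at index 0, swap → [59, 37, 4, 8, 15]
Insert 25:
  append 25 at index 5 → [59, 37, 4, 8, 15, 25]
  25 > parent 4 at index 2, swap → [59, 37, 25, 8, 15, 4]
Insert 16:
  append 16 at index 6 → [59, 37, 25, 8, 15, 4, 16] (no swap needed)
Insert 21:
  append 21 at index 7 → [59, 37, 25, 8, 15, 4, 16, 21]
  21 > parent 8 at index 3, swap → [59, 37, 25, 21, 15, 4, 16, 8]
Insert 19:
  append 19 at index 8 → [59, 37, 25, 21, 15, 4, 16, 8, 19] (no swap needed)
Insert 43:
  append 43 at index 9 → [59, 37, 25, 21, 15, 4, 16, 8, 19, 43]
  43 > parent 15 at index 4, swap → [59, 37, 25, 21, 43, 4, 16, 8, 19, 15]
  43 > parent 37 at index 1, swap → [59, 43, 25, 21, 37, 4, 16, 8, 19, 15]
Insert 48:
  append 48 at index 10 → [59, 43, 25, 21, 37, 4, 16, 8, 19, 15, 48]
  48 > parent 37 at index 4, swap → [59, 43, 25, 21, 48, 4, 16, 8, 19, 15, 37]
  48 > parent 43 at index 1, swap → [59, 48, 25, 21, 43, 4, 16, 8, 19, 15, 37]
Insert 6:
  append 6 at index 11 → [59, 48, 25, 21, 43, 4, 16, 8, 19, 15, 37, 6]
  6 > parent 4 at index 5, swap → [59, 48, 25, 21, 43, 6, 16, 8, 19, 15, 37, 4]
resulting array: [59, 48, 25, 21, 43, 6, 16, 8, 19, 15, 37, 4]

1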